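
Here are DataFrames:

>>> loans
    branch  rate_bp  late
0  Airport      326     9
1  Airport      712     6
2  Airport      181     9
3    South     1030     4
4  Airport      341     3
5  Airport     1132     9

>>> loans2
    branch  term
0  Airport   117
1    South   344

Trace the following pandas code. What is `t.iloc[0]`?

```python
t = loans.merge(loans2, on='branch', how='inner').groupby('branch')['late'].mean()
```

7.2

merge on 'branch' (how='inner') → 6 rows:
    branch  rate_bp  late  term
0  Airport      326     9   117
1  Airport      712     6   117
2  Airport      181     9   117
3    South     1030     4   344
4  Airport      341     3   117
5  Airport     1132     9   117
group by branch, mean of late:
branch
Airport    7.2
South      4.0
Name: late, dtype: float64
Taking the value at position 0 gives 7.2.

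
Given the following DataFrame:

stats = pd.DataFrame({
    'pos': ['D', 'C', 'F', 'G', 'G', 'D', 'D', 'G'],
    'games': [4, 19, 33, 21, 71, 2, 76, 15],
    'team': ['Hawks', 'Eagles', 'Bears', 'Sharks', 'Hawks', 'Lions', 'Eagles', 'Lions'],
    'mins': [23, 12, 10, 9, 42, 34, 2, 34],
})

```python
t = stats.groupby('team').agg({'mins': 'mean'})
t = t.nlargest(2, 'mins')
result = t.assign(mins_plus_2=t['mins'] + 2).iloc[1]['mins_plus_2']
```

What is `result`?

34.5

group by team, mean of mins:
        mins
team        
Bears   10.0
Eagles   7.0
Hawks   32.5
Lions   34.0
Sharks   9.0
take 2 rows with largest mins:
       mins
team       
Lions  34.0
Hawks  32.5
add column mins_plus_2 = t['mins'] + 2:
       mins  mins_plus_2
team                    
Lions  34.0         36.0
Hawks  32.5         34.5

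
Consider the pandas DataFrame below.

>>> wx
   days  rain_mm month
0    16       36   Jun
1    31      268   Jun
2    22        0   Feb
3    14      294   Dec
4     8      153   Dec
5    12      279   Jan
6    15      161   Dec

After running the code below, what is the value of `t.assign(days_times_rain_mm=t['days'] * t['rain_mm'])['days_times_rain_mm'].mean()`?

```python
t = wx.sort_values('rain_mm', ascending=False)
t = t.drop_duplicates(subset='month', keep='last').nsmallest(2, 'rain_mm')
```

288.0

sort by rain_mm descending:
   days  rain_mm month
3    14      294   Dec
5    12      279   Jan
1    31      268   Jun
6    15      161   Dec
4     8      153   Dec
0    16       36   Jun
2    22        0   Feb
drop duplicate month (keep=last):
   days  rain_mm month
5    12      279   Jan
4     8      153   Dec
0    16       36   Jun
2    22        0   Feb
take 2 rows with smallest rain_mm:
   days  rain_mm month
2    22        0   Feb
0    16       36   Jun
add column days_times_rain_mm = t['days'] * t['rain_mm']:
   days  rain_mm month  days_times_rain_mm
2    22        0   Feb                   0
0    16       36   Jun                 576
mean of column 'days_times_rain_mm' → 288.0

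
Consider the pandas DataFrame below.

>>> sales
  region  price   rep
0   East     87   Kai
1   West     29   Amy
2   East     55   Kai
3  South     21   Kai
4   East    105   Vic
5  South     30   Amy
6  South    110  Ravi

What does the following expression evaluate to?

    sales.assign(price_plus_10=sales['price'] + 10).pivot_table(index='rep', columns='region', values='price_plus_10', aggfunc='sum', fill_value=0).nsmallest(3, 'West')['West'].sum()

0

add column price_plus_10 = sales['price'] + 10:
  region  price   rep  price_plus_10
0   East     87   Kai             97
1   West     29   Amy             39
2   East     55   Kai             65
3  South     21   Kai             31
4   East    105   Vic            115
5  South     30   Amy             40
6  South    110  Ravi            120
pivot: rows=rep, cols=region, sum(price_plus_10):
region  East  South  West
rep                      
Amy        0     40    39
Kai      162     31     0
Ravi       0    120     0
Vic      115      0     0
take 3 rows with smallest West:
region  East  South  West
rep                      
Kai      162     31     0
Ravi       0    120     0
Vic      115      0     0
sum of column 'West' → 0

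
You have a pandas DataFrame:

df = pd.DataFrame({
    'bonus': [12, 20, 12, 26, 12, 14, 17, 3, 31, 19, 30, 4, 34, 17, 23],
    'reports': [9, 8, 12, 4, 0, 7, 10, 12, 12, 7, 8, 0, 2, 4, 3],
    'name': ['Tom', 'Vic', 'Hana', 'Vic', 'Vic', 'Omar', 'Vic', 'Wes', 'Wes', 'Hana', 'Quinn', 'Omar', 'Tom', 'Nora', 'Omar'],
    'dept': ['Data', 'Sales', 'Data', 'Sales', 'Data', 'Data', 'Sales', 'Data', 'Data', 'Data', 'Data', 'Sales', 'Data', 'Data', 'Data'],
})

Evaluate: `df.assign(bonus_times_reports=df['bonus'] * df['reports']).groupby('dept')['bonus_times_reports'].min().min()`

0

add column bonus_times_reports = df['bonus'] * df['reports']:
    bonus  reports   name   dept  bonus_times_reports
0      12        9    Tom   Data                  108
1      20        8    Vic  Sales                  160
2      12       12   Hana   Data                  144
3      26        4    Vic  Sales                  104
4      12        0    Vic   Data                    0
5      14        7   Omar   Data                   98
6      17       10    Vic  Sales                  170
7       3       12    Wes   Data                   36
8      31       12    Wes   Data                  372
9      19        7   Hana   Data                  133
10     30        8  Quinn   Data                  240
11      4        0   Omar  Sales                    0
12     34        2    Tom   Data                   68
13     17        4   Nora   Data                   68
14     23        3   Omar   Data                   69
group by dept, min of bonus_times_reports:
dept
Data     0
Sales    0
Name: bonus_times_reports, dtype: int64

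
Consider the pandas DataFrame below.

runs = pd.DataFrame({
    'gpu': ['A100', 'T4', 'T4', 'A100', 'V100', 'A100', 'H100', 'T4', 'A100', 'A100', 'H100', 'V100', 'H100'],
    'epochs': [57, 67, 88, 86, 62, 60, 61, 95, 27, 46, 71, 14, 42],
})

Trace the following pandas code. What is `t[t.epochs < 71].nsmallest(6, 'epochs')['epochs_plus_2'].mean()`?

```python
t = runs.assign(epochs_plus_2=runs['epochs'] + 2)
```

43.0

add column epochs_plus_2 = runs['epochs'] + 2:
     gpu  epochs  epochs_plus_2
0   A100      57             59
1     T4      67             69
2     T4      88             90
3   A100      86             88
4   V100      62             64
5   A100      60             62
6   H100      61             63
7     T4      95             97
8   A100      27             29
9   A100      46             48
10  H100      71             73
11  V100      14             16
12  H100      42             44
filter rows where epochs < 71:
     gpu  epochs  epochs_plus_2
0   A100      57             59
1     T4      67             69
4   V100      62             64
5   A100      60             62
6   H100      61             63
8   A100      27             29
9   A100      46             48
11  V100      14             16
12  H100      42             44
take 6 rows with smallest epochs:
     gpu  epochs  epochs_plus_2
11  V100      14             16
8   A100      27             29
12  H100      42             44
9   A100      46             48
0   A100      57             59
5   A100      60             62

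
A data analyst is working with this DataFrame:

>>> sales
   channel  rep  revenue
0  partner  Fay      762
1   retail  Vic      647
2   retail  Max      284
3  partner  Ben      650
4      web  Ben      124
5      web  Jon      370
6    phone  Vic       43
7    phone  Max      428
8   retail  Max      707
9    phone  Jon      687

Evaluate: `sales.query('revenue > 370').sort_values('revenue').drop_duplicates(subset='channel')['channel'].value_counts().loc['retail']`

1

filter rows where revenue > 370:
   channel  rep  revenue
0  partner  Fay      762
1   retail  Vic      647
3  partner  Ben      650
7    phone  Max      428
8   retail  Max      707
9    phone  Jon      687
sort by revenue:
   channel  rep  revenue
7    phone  Max      428
1   retail  Vic      647
3  partner  Ben      650
9    phone  Jon      687
8   retail  Max      707
0  partner  Fay      762
drop duplicate channel (keep=first):
   channel  rep  revenue
7    phone  Max      428
1   retail  Vic      647
3  partner  Ben      650
value_counts of channel:
channel
phone      1
retail     1
partner    1
Name: count, dtype: int64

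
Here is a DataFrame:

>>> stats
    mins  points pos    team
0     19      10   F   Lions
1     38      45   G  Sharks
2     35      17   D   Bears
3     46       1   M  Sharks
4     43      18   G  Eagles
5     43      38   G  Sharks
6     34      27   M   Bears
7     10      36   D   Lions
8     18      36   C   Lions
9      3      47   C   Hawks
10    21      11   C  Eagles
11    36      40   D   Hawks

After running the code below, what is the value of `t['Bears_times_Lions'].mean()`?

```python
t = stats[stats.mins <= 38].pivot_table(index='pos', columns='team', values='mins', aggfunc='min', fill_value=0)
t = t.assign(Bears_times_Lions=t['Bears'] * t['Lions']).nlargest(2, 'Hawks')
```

175.0

filter rows where mins <= 38:
    mins  points pos    team
0     19      10   F   Lions
1     38      45   G  Sharks
2     35      17   D   Bears
6     34      27   M   Bears
7     10      36   D   Lions
8     18      36   C   Lions
9      3      47   C   Hawks
10    21      11   C  Eagles
11    36      40   D   Hawks
pivot: rows=pos, cols=team, min(mins):
team  Bears  Eagles  Hawks  Lions  Sharks
pos                                      
C         0      21      3     18       0
D        35       0     36     10       0
F         0       0      0     19       0
G         0       0      0      0      38
M        34       0      0      0       0
add column Bears_times_Lions = t['Bears'] * t['Lions']:
team  Bears  Eagles  Hawks  Lions  Sharks  Bears_times_Lions
pos                                                         
C         0      21      3     18       0                  0
D        35       0     36     10       0                350
F         0       0      0     19       0                  0
G         0       0      0      0      38                  0
M        34       0      0      0       0                  0
take 2 rows with largest Hawks:
team  Bears  Eagles  Hawks  Lions  Sharks  Bears_times_Lions
pos                                                         
D        35       0     36     10       0                350
C         0      21      3     18       0                  0
mean of column 'Bears_times_Lions' → 175.0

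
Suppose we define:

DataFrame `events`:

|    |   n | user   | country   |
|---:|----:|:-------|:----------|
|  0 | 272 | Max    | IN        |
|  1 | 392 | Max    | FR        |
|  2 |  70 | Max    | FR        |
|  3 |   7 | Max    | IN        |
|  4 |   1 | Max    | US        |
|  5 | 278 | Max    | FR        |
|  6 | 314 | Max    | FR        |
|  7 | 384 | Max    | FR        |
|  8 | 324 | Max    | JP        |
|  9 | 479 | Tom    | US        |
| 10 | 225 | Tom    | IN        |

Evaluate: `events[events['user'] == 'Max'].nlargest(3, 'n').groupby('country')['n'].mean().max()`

388.0

filter rows where user == 'Max':
     n user country
0  272  Max      IN
1  392  Max      FR
2   70  Max      FR
3    7  Max      IN
4    1  Max      US
5  278  Max      FR
6  314  Max      FR
7  384  Max      FR
8  324  Max      JP
take 3 rows with largest n:
     n user country
1  392  Max      FR
7  384  Max      FR
8  324  Max      JP
group by country, mean of n:
country
FR    388.0
JP    324.0
Name: n, dtype: float64
Taking the max of the resulting series gives 388.0.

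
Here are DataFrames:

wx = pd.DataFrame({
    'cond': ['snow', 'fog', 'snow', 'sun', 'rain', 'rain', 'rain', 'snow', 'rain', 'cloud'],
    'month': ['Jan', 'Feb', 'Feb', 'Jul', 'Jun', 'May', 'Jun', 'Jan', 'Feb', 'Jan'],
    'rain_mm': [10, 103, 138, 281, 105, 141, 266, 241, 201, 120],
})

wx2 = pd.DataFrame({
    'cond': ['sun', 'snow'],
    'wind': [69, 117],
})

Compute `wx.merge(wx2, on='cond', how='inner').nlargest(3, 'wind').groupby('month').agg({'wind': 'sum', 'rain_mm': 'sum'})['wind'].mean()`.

merge on 'cond' (how='inner') → 4 rows:
   cond month  rain_mm  wind
0  snow   Jan       10   117
1  snow   Feb      138   117
2   sun   Jul      281    69
3  snow   Jan      241   117
take 3 rows with largest wind:
   cond month  rain_mm  wind
0  snow   Jan       10   117
1  snow   Feb      138   117
3  snow   Jan      241   117
group by month: sum(wind), sum(rain_mm):
       wind  rain_mm
month               
Feb     117      138
Jan     234      251

175.5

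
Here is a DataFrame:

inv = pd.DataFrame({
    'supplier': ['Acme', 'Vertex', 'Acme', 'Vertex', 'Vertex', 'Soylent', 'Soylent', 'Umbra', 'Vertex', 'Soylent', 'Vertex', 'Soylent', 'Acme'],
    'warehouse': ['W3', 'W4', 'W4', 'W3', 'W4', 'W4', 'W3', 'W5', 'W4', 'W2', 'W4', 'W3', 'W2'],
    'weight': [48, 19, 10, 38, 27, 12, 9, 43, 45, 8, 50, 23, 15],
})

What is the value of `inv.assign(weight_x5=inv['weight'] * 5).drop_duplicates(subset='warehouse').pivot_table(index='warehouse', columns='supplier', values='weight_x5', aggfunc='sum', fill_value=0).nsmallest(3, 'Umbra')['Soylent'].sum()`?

40

add column weight_x5 = inv['weight'] * 5:
   supplier warehouse  weight  weight_x5
0      Acme        W3      48        240
1    Vertex        W4      19         95
2      Acme        W4      10         50
3    Vertex        W3      38        190
4    Vertex        W4      27        135
5   Soylent        W4      12         60
6   Soylent        W3       9         45
7     Umbra        W5      43        215
8    Vertex        W4      45        225
9   Soylent        W2       8         40
10   Vertex        W4      50        250
11  Soylent        W3      23        115
12     Acme        W2      15         75
drop duplicate warehouse (keep=first):
  supplier warehouse  weight  weight_x5
0     Acme        W3      48        240
1   Vertex        W4      19         95
7    Umbra        W5      43        215
9  Soylent        W2       8         40
pivot: rows=warehouse, cols=supplier, sum(weight_x5):
supplier   Acme  Soylent  Umbra  Vertex
warehouse                              
W2            0       40      0       0
W3          240        0      0       0
W4            0        0      0      95
W5            0        0    215       0
take 3 rows with smallest Umbra:
supplier   Acme  Soylent  Umbra  Vertex
warehouse                              
W2            0       40      0       0
W3          240        0      0       0
W4            0        0      0      95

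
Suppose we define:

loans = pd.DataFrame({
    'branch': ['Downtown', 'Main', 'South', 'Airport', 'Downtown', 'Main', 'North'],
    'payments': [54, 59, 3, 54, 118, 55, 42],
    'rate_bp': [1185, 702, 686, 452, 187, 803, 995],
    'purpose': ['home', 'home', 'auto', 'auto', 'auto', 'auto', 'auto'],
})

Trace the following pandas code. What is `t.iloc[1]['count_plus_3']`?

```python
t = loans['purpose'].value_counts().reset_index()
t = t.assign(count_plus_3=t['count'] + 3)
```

5

value_counts of purpose:
purpose
auto    5
home    2
Name: count, dtype: int64
reset_index():
  purpose  count
0    auto      5
1    home      2
add column count_plus_3 = t['count'] + 3:
  purpose  count  count_plus_3
0    auto      5             8
1    home      2             5
So iloc[1]['count_plus_3'] = 5.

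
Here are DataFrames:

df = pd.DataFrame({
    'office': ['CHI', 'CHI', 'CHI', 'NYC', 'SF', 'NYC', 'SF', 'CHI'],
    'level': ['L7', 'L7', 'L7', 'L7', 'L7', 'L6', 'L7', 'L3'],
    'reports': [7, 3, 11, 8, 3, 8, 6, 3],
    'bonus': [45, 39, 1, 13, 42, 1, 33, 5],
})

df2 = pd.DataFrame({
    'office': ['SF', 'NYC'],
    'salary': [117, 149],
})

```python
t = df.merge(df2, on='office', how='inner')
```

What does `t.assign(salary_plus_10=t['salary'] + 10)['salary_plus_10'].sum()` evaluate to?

572

merge on 'office' (how='inner') → 4 rows:
  office level  reports  bonus  salary
0    NYC    L7        8     13     149
1     SF    L7        3     42     117
2    NYC    L6        8      1     149
3     SF    L7        6     33     117
add column salary_plus_10 = t['salary'] + 10:
  office level  reports  bonus  salary  salary_plus_10
0    NYC    L7        8     13     149             159
1     SF    L7        3     42     117             127
2    NYC    L6        8      1     149             159
3     SF    L7        6     33     117             127
sum of column 'salary_plus_10' → 572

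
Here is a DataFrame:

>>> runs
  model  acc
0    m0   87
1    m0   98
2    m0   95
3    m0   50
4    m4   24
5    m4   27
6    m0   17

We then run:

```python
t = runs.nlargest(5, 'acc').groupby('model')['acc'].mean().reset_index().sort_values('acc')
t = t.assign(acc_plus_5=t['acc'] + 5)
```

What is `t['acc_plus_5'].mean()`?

59.75

take 5 rows with largest acc:
  model  acc
1    m0   98
2    m0   95
0    m0   87
3    m0   50
5    m4   27
group by model, mean of acc:
model
m0    82.5
m4    27.0
Name: acc, dtype: float64
reset_index():
  model   acc
0    m0  82.5
1    m4  27.0
sort by acc:
  model   acc
1    m4  27.0
0    m0  82.5
add column acc_plus_5 = t['acc'] + 5:
  model   acc  acc_plus_5
1    m4  27.0        32.0
0    m0  82.5        87.5
mean of column 'acc_plus_5' → 59.75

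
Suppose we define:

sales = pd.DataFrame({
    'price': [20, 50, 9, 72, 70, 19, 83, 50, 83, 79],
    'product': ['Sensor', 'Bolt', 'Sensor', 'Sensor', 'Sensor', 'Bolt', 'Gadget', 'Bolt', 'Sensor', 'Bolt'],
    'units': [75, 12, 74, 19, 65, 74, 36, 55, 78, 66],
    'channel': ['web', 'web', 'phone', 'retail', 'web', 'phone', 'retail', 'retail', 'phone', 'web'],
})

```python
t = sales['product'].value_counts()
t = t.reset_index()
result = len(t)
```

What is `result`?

3

value_counts of product:
product
Sensor    5
Bolt      4
Gadget    1
Name: count, dtype: int64
reset_index():
  product  count
0  Sensor      5
1    Bolt      4
2  Gadget      1
So result = 3.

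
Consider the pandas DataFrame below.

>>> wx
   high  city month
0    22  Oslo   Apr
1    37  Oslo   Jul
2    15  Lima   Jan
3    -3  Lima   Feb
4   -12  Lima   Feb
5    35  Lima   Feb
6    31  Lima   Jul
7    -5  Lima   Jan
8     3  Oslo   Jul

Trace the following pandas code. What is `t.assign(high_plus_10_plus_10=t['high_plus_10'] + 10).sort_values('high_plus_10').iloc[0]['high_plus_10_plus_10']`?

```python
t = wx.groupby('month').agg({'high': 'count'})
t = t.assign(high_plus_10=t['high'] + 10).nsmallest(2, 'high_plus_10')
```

group by month, count of high:
       high
month      
Apr       1
Feb       3
Jan       2
Jul       3
add column high_plus_10 = t['high'] + 10:
       high  high_plus_10
month                    
Apr       1            11
Feb       3            13
Jan       2            12
Jul       3            13
take 2 rows with smallest high_plus_10:
       high  high_plus_10
month                    
Apr       1            11
Jan       2            12
add column high_plus_10_plus_10 = t['high_plus_10'] + 10:
       high  high_plus_10  high_plus_10_plus_10
month                                          
Apr       1            11                    21
Jan       2            12                    22
sort by high_plus_10:
       high  high_plus_10  high_plus_10_plus_10
month                                          
Apr       1            11                    21
Jan       2            12                    22
Taking the value at position 0, column 'high_plus_10_plus_10' gives 21.

21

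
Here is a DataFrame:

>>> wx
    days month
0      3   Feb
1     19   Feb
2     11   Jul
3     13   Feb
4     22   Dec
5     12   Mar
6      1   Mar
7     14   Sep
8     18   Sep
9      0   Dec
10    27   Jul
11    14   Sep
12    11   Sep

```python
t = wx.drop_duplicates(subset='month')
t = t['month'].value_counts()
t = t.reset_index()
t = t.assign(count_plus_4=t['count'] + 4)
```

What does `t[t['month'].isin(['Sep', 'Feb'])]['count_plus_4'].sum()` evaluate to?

drop duplicate month (keep=first):
   days month
0     3   Feb
2    11   Jul
4    22   Dec
5    12   Mar
7    14   Sep
value_counts of month:
month
Feb    1
Jul    1
Dec    1
Mar    1
Sep    1
Name: count, dtype: int64
reset_index():
  month  count
0   Feb      1
1   Jul      1
2   Dec      1
3   Mar      1
4   Sep      1
add column count_plus_4 = t['count'] + 4:
  month  count  count_plus_4
0   Feb      1             5
1   Jul      1             5
2   Dec      1             5
3   Mar      1             5
4   Sep      1             5
filter rows where month in ['Sep', 'Feb']:
  month  count  count_plus_4
0   Feb      1             5
4   Sep      1             5

10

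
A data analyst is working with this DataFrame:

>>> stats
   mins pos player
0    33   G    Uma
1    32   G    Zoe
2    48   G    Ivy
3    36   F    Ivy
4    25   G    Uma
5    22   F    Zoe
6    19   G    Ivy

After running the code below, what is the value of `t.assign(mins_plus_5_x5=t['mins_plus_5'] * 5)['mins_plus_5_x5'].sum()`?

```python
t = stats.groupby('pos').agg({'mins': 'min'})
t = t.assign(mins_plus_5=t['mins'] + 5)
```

255

group by pos, min of mins:
     mins
pos      
F      22
G      19
add column mins_plus_5 = t['mins'] + 5:
     mins  mins_plus_5
pos                   
F      22           27
G      19           24
add column mins_plus_5_x5 = t['mins_plus_5'] * 5:
     mins  mins_plus_5  mins_plus_5_x5
pos                                   
F      22           27             135
G      19           24             120
The sum of column 'mins_plus_5_x5' is 255.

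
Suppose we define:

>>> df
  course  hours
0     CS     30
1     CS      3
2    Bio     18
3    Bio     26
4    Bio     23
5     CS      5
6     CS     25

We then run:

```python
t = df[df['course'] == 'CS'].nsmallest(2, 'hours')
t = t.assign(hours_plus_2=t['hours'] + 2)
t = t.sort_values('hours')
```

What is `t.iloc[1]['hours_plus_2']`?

7

filter rows where course == 'CS':
  course  hours
0     CS     30
1     CS      3
5     CS      5
6     CS     25
take 2 rows with smallest hours:
  course  hours
1     CS      3
5     CS      5
add column hours_plus_2 = t['hours'] + 2:
  course  hours  hours_plus_2
1     CS      3             5
5     CS      5             7
sort by hours:
  course  hours  hours_plus_2
1     CS      3             5
5     CS      5             7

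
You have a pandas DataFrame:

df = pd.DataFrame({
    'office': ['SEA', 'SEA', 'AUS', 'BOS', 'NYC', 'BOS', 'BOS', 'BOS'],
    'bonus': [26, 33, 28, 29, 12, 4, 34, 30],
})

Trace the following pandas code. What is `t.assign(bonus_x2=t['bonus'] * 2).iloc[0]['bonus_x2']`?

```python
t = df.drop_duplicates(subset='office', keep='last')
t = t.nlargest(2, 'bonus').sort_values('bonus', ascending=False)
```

drop duplicate office (keep=last):
  office  bonus
1    SEA     33
2    AUS     28
4    NYC     12
7    BOS     30
take 2 rows with largest bonus:
  office  bonus
1    SEA     33
7    BOS     30
sort by bonus descending:
  office  bonus
1    SEA     33
7    BOS     30
add column bonus_x2 = t['bonus'] * 2:
  office  bonus  bonus_x2
1    SEA     33        66
7    BOS     30        60
The value at position 0, column 'bonus_x2' is 66.

66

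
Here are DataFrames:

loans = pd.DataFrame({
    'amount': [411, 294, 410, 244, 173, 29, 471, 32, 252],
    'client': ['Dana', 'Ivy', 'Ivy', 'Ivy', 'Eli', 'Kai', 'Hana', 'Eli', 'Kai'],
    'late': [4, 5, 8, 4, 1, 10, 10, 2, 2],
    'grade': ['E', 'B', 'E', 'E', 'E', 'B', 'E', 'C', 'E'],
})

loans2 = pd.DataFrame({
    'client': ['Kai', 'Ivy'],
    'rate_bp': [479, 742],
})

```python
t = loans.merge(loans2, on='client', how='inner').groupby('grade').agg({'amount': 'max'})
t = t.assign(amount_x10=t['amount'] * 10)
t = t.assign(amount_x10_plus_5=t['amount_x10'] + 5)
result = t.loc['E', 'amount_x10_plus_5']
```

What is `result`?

4105

merge on 'client' (how='inner') → 5 rows:
   amount client  late grade  rate_bp
0     294    Ivy     5     B      742
1     410    Ivy     8     E      742
2     244    Ivy     4     E      742
3      29    Kai    10     B      479
4     252    Kai     2     E      479
group by grade, max of amount:
       amount
grade        
B         294
E         410
add column amount_x10 = t['amount'] * 10:
       amount  amount_x10
grade                    
B         294        2940
E         410        4100
add column amount_x10_plus_5 = t['amount_x10'] + 5:
       amount  amount_x10  amount_x10_plus_5
grade                                       
B         294        2940               2945
E         410        4100               4105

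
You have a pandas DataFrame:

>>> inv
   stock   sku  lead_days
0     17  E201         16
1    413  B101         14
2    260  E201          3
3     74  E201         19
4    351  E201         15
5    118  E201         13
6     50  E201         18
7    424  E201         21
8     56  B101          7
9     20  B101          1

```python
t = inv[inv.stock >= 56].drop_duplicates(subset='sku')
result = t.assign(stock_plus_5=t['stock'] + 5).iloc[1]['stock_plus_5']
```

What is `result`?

265

filter rows where stock >= 56:
   stock   sku  lead_days
1    413  B101         14
2    260  E201          3
3     74  E201         19
4    351  E201         15
5    118  E201         13
7    424  E201         21
8     56  B101          7
drop duplicate sku (keep=first):
   stock   sku  lead_days
1    413  B101         14
2    260  E201          3
add column stock_plus_5 = t['stock'] + 5:
   stock   sku  lead_days  stock_plus_5
1    413  B101         14           418
2    260  E201          3           265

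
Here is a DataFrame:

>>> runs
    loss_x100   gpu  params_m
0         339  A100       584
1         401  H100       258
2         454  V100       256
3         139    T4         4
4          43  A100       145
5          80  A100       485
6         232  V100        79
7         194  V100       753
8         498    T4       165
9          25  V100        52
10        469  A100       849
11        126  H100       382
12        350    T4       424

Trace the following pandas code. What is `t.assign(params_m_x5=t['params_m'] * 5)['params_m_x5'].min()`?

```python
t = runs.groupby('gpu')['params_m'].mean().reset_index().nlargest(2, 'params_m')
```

group by gpu, mean of params_m:
gpu
A100    515.750000
H100    320.000000
T4      197.666667
V100    285.000000
Name: params_m, dtype: float64
reset_index():
    gpu    params_m
0  A100  515.750000
1  H100  320.000000
2    T4  197.666667
3  V100  285.000000
take 2 rows with largest params_m:
    gpu  params_m
0  A100    515.75
1  H100    320.00
add column params_m_x5 = t['params_m'] * 5:
    gpu  params_m  params_m_x5
0  A100    515.75      2578.75
1  H100    320.00      1600.00

1600.0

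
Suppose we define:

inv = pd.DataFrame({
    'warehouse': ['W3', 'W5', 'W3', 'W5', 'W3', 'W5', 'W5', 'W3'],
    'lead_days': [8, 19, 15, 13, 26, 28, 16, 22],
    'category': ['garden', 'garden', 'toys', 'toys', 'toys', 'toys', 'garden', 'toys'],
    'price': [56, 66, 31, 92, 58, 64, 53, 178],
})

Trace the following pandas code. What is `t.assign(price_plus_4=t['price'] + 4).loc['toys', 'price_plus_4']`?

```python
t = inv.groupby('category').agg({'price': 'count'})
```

9

group by category, count of price:
          price
category       
garden        3
toys          5
add column price_plus_4 = t['price'] + 4:
          price  price_plus_4
category                     
garden        3             7
toys          5             9
The value at row 'toys', column 'price_plus_4' is 9.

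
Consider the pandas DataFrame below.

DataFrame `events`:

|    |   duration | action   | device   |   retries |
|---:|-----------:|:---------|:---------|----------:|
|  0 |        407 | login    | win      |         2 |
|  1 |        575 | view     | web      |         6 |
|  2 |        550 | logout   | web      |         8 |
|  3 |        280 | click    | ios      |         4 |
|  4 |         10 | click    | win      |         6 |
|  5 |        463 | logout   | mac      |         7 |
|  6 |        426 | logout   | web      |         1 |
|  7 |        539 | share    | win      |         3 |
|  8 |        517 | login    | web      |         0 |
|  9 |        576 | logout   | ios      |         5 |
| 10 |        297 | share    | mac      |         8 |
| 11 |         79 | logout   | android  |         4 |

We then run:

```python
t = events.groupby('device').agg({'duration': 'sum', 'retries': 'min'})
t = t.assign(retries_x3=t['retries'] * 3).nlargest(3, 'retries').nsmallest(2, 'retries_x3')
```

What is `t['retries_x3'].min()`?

group by device: sum(duration), min(retries):
         duration  retries
device                    
android        79        4
ios           856        4
mac           760        7
web          2068        0
win           956        2
add column retries_x3 = t['retries'] * 3:
         duration  retries  retries_x3
device                                
android        79        4          12
ios           856        4          12
mac           760        7          21
web          2068        0           0
win           956        2           6
take 3 rows with largest retries:
         duration  retries  retries_x3
device                                
mac           760        7          21
android        79        4          12
ios           856        4          12
take 2 rows with smallest retries_x3:
         duration  retries  retries_x3
device                                
android        79        4          12
ios           856        4          12
Taking the min of column 'retries_x3' gives 12.

12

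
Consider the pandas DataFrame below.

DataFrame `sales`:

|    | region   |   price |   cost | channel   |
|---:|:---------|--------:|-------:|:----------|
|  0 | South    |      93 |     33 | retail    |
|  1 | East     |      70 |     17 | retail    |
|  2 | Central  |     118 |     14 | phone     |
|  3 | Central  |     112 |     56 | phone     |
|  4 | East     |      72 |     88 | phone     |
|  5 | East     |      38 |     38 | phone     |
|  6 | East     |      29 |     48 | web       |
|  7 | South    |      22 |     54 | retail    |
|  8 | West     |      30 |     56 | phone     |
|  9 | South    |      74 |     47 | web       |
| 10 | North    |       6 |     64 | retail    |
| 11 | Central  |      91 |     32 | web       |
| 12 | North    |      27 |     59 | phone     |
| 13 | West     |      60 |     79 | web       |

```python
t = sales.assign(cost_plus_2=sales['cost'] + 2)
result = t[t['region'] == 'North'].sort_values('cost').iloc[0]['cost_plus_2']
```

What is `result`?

add column cost_plus_2 = sales['cost'] + 2:
     region  price  cost channel  cost_plus_2
0     South     93    33  retail           35
1      East     70    17  retail           19
2   Central    118    14   phone           16
3   Central    112    56   phone           58
4      East     72    88   phone           90
5      East     38    38   phone           40
6      East     29    48     web           50
7     South     22    54  retail           56
8      West     30    56   phone           58
9     South     74    47     web           49
10    North      6    64  retail           66
11  Central     91    32     web           34
12    North     27    59   phone           61
13     West     60    79     web           81
filter rows where region == 'North':
   region  price  cost channel  cost_plus_2
10  North      6    64  retail           66
12  North     27    59   phone           61
sort by cost:
   region  price  cost channel  cost_plus_2
12  North     27    59   phone           61
10  North      6    64  retail           66
value at position 0, column 'cost_plus_2' → 61

61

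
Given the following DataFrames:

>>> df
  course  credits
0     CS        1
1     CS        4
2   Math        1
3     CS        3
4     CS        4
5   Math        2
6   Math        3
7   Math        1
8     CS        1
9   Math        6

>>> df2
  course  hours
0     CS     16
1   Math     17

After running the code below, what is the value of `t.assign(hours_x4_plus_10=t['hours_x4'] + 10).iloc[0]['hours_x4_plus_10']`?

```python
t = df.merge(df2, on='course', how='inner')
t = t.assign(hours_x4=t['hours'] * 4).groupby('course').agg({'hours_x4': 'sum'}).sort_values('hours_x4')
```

330

merge on 'course' (how='inner') → 10 rows:
  course  credits  hours
0     CS        1     16
1     CS        4     16
2   Math        1     17
3     CS        3     16
4     CS        4     16
5   Math        2     17
6   Math        3     17
7   Math        1     17
8     CS        1     16
9   Math        6     17
add column hours_x4 = t['hours'] * 4:
  course  credits  hours  hours_x4
0     CS        1     16        64
1     CS        4     16        64
2   Math        1     17        68
3     CS        3     16        64
4     CS        4     16        64
5   Math        2     17        68
6   Math        3     17        68
7   Math        1     17        68
8     CS        1     16        64
9   Math        6     17        68
group by course, sum of hours_x4:
        hours_x4
course          
CS           320
Math         340
sort by hours_x4:
        hours_x4
course          
CS           320
Math         340
add column hours_x4_plus_10 = t['hours_x4'] + 10:
        hours_x4  hours_x4_plus_10
course                            
CS           320               330
Math         340               350
Reading off the value at position 0, column 'hours_x4_plus_10', we get 330.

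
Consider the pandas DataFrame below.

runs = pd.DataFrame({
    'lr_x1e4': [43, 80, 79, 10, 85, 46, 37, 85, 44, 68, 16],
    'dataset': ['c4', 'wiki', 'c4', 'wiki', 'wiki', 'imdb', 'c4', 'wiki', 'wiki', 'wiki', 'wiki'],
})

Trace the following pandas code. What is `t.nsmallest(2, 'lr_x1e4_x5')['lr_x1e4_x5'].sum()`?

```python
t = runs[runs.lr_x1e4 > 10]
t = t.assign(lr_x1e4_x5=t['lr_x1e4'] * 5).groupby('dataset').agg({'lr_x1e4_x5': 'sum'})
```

filter rows where lr_x1e4 > 10:
    lr_x1e4 dataset
0        43      c4
1        80    wiki
2        79      c4
4        85    wiki
5        46    imdb
6        37      c4
7        85    wiki
8        44    wiki
9        68    wiki
10       16    wiki
add column lr_x1e4_x5 = t['lr_x1e4'] * 5:
    lr_x1e4 dataset  lr_x1e4_x5
0        43      c4         215
1        80    wiki         400
2        79      c4         395
4        85    wiki         425
5        46    imdb         230
6        37      c4         185
7        85    wiki         425
8        44    wiki         220
9        68    wiki         340
10       16    wiki          80
group by dataset, sum of lr_x1e4_x5:
         lr_x1e4_x5
dataset            
c4              795
imdb            230
wiki           1890
take 2 rows with smallest lr_x1e4_x5:
         lr_x1e4_x5
dataset            
imdb            230
c4              795

1025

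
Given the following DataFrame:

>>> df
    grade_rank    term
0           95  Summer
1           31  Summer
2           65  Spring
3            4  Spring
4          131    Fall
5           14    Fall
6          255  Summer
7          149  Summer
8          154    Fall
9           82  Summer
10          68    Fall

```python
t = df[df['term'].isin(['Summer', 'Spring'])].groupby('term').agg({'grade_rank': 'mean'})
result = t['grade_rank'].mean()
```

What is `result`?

78.45

filter rows where term in ['Summer', 'Spring']:
   grade_rank    term
0          95  Summer
1          31  Summer
2          65  Spring
3           4  Spring
6         255  Summer
7         149  Summer
9          82  Summer
group by term, mean of grade_rank:
        grade_rank
term              
Spring        34.5
Summer       122.4
Hence 78.45.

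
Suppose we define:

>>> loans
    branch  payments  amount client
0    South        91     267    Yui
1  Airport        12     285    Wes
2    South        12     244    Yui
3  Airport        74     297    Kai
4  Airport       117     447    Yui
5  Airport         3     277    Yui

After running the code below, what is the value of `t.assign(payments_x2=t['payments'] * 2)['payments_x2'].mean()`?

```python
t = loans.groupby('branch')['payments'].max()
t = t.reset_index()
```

208.0

group by branch, max of payments:
branch
Airport    117
South       91
Name: payments, dtype: int64
reset_index():
    branch  payments
0  Airport       117
1    South        91
add column payments_x2 = t['payments'] * 2:
    branch  payments  payments_x2
0  Airport       117          234
1    South        91          182
Then the mean of column 'payments_x2': 208.0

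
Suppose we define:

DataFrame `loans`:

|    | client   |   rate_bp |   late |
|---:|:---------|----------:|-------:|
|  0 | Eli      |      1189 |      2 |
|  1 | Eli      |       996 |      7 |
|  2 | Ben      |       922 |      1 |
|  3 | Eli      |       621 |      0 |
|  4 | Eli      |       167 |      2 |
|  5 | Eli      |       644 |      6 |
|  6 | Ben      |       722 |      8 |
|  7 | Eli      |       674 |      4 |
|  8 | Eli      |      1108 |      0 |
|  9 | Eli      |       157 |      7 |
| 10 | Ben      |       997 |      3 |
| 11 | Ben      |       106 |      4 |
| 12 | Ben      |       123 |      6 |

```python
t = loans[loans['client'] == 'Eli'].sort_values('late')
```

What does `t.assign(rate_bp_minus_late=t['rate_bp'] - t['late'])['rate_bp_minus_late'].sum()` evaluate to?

5528

filter rows where client == 'Eli':
  client  rate_bp  late
0    Eli     1189     2
1    Eli      996     7
3    Eli      621     0
4    Eli      167     2
5    Eli      644     6
7    Eli      674     4
8    Eli     1108     0
9    Eli      157     7
sort by late:
  client  rate_bp  late
3    Eli      621     0
8    Eli     1108     0
0    Eli     1189     2
4    Eli      167     2
7    Eli      674     4
5    Eli      644     6
1    Eli      996     7
9    Eli      157     7
add column rate_bp_minus_late = t['rate_bp'] - t['late']:
  client  rate_bp  late  rate_bp_minus_late
3    Eli      621     0                 621
8    Eli     1108     0                1108
0    Eli     1189     2                1187
4    Eli      167     2                 165
7    Eli      674     4                 670
5    Eli      644     6                 638
1    Eli      996     7                 989
9    Eli      157     7                 150
sum of column 'rate_bp_minus_late' → 5528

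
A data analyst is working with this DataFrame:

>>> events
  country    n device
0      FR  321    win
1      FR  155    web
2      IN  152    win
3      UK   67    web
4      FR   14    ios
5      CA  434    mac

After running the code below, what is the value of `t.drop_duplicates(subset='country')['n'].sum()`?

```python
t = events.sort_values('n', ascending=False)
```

974

sort by n descending:
  country    n device
5      CA  434    mac
0      FR  321    win
1      FR  155    web
2      IN  152    win
3      UK   67    web
4      FR   14    ios
drop duplicate country (keep=first):
  country    n device
5      CA  434    mac
0      FR  321    win
2      IN  152    win
3      UK   67    web
sum of column 'n' → 974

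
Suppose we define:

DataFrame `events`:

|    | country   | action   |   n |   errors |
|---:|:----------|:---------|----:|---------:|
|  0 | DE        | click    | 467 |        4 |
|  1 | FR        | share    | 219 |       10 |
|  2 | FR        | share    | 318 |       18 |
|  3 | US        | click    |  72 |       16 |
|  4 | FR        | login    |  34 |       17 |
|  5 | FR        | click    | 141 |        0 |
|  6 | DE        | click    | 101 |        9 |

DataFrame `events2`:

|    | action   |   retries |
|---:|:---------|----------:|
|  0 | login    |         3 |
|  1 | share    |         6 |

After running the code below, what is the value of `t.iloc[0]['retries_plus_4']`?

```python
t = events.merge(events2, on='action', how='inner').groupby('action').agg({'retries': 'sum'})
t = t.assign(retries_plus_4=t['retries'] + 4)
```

merge on 'action' (how='inner') → 3 rows:
  country action    n  errors  retries
0      FR  share  219      10        6
1      FR  share  318      18        6
2      FR  login   34      17        3
group by action, sum of retries:
        retries
action         
login         3
share        12
add column retries_plus_4 = t['retries'] + 4:
        retries  retries_plus_4
action                         
login         3               7
share        12              16
Reading off the value at position 0, column 'retries_plus_4', we get 7.

7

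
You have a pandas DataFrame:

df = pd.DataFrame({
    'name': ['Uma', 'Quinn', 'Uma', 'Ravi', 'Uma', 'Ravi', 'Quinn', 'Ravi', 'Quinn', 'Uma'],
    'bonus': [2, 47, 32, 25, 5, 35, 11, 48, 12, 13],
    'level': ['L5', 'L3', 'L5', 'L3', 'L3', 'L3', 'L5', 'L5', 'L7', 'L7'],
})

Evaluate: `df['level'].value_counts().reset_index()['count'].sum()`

10

value_counts of level:
level
L5    4
L3    4
L7    2
Name: count, dtype: int64
reset_index():
  level  count
0    L5      4
1    L3      4
2    L7      2
Hence 10.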